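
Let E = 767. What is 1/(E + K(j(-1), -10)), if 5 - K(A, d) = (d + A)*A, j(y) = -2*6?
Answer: 1/508 ≈ 0.0019685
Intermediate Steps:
j(y) = -12
K(A, d) = 5 - A*(A + d) (K(A, d) = 5 - (d + A)*A = 5 - (A + d)*A = 5 - A*(A + d))
1/(E + K(j(-1), -10)) = 1/(767 + (5 - 1*(-12)² - 1*(-12)*(-10))) = 1/(767 + (5 - 1*144 - 120)) = 1/(767 + (5 - 144 - 120)) = 1/(767 - 259) = 1/508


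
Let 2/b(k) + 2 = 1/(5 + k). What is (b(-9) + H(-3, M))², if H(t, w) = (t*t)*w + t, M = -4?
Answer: 128881/81 ≈ 1591.1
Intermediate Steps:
H(t, w) = t + w*t² (H(t, w) = t²*w + t = w*t² + t = t + w*t²)
b(k) = 2/(-2 + 1/(5 + k))
(b(-9) + H(-3, M))² = (2*(-5 - 1*(-9))/(9 + 2*(-9)) - 3*(1 - 3*(-4)))² = (2*(-5 + 9)/(9 - 18) - 3*(1 + 12))² = (2*4/(-9) - 3*13)² = (2*(-⅑)*4 - 39)² = (-8/9 - 39)² = (-359/9)² = 128881/81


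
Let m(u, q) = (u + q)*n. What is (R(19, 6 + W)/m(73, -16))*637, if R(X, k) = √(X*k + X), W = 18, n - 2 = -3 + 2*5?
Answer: 3185*√19/513 ≈ 27.063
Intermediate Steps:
n = 9 (n = 2 + (-3 + 2*5) = 2 + (-3 + 10) = 2 + 7 = 9)
m(u, q) = 9*q + 9*u (m(u, q) = (u + q)*9 = (q + u)*9 = 9*q + 9*u)
R(X, k) = √(X + X*k)
(R(19, 6 + W)/m(73, -16))*637 = (√(19*(1 + (6 + 18)))/(9*(-16) + 9*73))*637 = (√(19*(1 + 24))/(-144 + 657))*637 = (√(19*25)/513)*637 = (√475*(1/513))*637 = ((5*√19)*(1/513))*637 = (5*√19/513)*637 = 3185*√19/513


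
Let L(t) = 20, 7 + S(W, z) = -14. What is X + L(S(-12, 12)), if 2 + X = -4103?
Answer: -4085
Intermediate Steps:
S(W, z) = -21 (S(W, z) = -7 - 14 = -21)
X = -4105 (X = -2 - 4103 = -4105)
X + L(S(-12, 12)) = -4105 + 20 = -4085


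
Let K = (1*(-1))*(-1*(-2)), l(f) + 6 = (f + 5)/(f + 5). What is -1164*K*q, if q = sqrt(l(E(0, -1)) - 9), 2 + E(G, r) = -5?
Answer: 2328*I*sqrt(14) ≈ 8710.6*I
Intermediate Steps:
E(G, r) = -7 (E(G, r) = -2 - 5 = -7)
l(f) = -5 (l(f) = -6 + (f + 5)/(f + 5) = -6 + (5 + f)/(5 + f) = -6 + 1 = -5)
K = -2 (K = -1*2 = -2)
q = I*sqrt(14) (q = sqrt(-5 - 9) = sqrt(-14) = I*sqrt(14) ≈ 3.7417*I)
-1164*K*q = -(-2328)*I*sqrt(14) = 2328*I*sqrt(14)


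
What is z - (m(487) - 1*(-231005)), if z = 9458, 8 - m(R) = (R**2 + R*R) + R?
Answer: 253270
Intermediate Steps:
m(R) = 8 - R - 2*R**2 (m(R) = 8 - ((R**2 + R*R) + R) = 8 - ((R**2 + R**2) + R) = 8 - (2*R**2 + R) = 8 - (R + 2*R**2) = 8 + (-R - 2*R**2) = 8 - R - 2*R**2)
z - (m(487) - 1*(-231005)) = 9458 - ((8 - 1*487 - 2*487**2) - 1*(-231005)) = 9458 - ((8 - 487 - 2*237169) + 231005) = 9458 - ((8 - 487 - 474338) + 231005) = 9458 - (-474817 + 231005) = 9458 - 1*(-243812) = 9458 + 243812 = 253270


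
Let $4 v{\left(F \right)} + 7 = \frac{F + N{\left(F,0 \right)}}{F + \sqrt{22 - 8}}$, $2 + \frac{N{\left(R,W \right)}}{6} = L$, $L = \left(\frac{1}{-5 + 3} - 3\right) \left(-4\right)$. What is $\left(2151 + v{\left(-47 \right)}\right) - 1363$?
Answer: $\frac{345105}{439} - \frac{5 \sqrt{14}}{1756} \approx 786.11$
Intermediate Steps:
$L = 14$ ($L = \left(\frac{1}{-2} - 3\right) \left(-4\right) = \left(- \frac{1}{2} - 3\right) \left(-4\right) = \left(- \frac{7}{2}\right) \left(-4\right) = 14$)
$N{\left(R,W \right)} = 72$ ($N{\left(R,W \right)} = -12 + 6 \cdot 14 = -12 + 84 = 72$)
$v{\left(F \right)} = - \frac{7}{4} + \frac{72 + F}{4 \left(F + \sqrt{14}\right)}$ ($v{\left(F \right)} = - \frac{7}{4} + \frac{\left(F + 72\right) \frac{1}{F + \sqrt{22 - 8}}}{4} = - \frac{7}{4} + \frac{\left(72 + F\right) \frac{1}{F + \sqrt{14}}}{4} = - \frac{7}{4} + \frac{\frac{1}{F + \sqrt{14}} \left(72 + F\right)}{4} = - \frac{7}{4} + \frac{72 + F}{4 \left(F + \sqrt{14}\right)}$)
$\left(2151 + v{\left(-47 \right)}\right) - 1363 = \left(2151 + \frac{72 - 7 \sqrt{14} - -282}{4 \left(-47 + \sqrt{14}\right)}\right) - 1363 = \left(2151 + \frac{72 - 7 \sqrt{14} + 282}{4 \left(-47 + \sqrt{14}\right)}\right) - 1363 = \left(2151 + \frac{354 - 7 \sqrt{14}}{4 \left(-47 + \sqrt{14}\right)}\right) - 1363 = 788 + \frac{354 - 7 \sqrt{14}}{4 \left(-47 + \sqrt{14}\right)}$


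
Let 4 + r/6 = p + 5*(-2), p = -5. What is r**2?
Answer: 12996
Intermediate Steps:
r = -114 (r = -24 + 6*(-5 + 5*(-2)) = -24 + 6*(-5 - 10) = -24 + 6*(-15) = -24 - 90 = -114)
r**2 = (-114)**2 = 12996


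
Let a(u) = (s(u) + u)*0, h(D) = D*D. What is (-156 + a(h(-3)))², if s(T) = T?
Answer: 24336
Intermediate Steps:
h(D) = D²
a(u) = 0 (a(u) = (u + u)*0 = (2*u)*0 = 0)
(-156 + a(h(-3)))² = (-156 + 0)² = (-156)² = 24336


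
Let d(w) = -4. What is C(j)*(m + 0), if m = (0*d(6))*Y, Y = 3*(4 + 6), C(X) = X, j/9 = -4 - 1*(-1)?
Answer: 0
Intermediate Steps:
j = -27 (j = 9*(-4 - 1*(-1)) = 9*(-4 + 1) = 9*(-3) = -27)
Y = 30 (Y = 3*10 = 30)
m = 0 (m = (0*(-4))*30 = 0*30 = 0)
C(j)*(m + 0) = -27*(0 + 0) = -27*0 = 0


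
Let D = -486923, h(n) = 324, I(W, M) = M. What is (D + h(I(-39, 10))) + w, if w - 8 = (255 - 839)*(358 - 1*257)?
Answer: -545575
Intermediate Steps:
w = -58976 (w = 8 + (255 - 839)*(358 - 1*257) = 8 - 584*(358 - 257) = 8 - 584*101 = 8 - 58984 = -58976)
(D + h(I(-39, 10))) + w = (-486923 + 324) - 58976 = -486599 - 58976 = -545575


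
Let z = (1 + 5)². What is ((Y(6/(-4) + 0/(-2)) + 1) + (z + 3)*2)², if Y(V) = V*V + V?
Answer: 101761/16 ≈ 6360.1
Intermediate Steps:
z = 36 (z = 6² = 36)
Y(V) = V + V² (Y(V) = V² + V = V + V²)
((Y(6/(-4) + 0/(-2)) + 1) + (z + 3)*2)² = (((6/(-4) + 0/(-2))*(1 + (6/(-4) + 0/(-2))) + 1) + (36 + 3)*2)² = (((6*(-¼) + 0*(-½))*(1 + (6*(-¼) + 0*(-½))) + 1) + 39*2)² = (((-3/2 + 0)*(1 + (-3/2 + 0)) + 1) + 78)² = ((-3*(1 - 3/2)/2 + 1) + 78)² = ((-3/2*(-½) + 1) + 78)² = ((¾ + 1) + 78)² = (7/4 + 78)² = (319/4)² = 101761/16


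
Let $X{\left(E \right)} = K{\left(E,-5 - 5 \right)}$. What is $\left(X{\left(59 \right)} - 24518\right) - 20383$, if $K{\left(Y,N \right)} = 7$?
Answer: $-44894$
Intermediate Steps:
$X{\left(E \right)} = 7$
$\left(X{\left(59 \right)} - 24518\right) - 20383 = \left(7 - 24518\right) - 20383 = -24511 - 20383 = -44894$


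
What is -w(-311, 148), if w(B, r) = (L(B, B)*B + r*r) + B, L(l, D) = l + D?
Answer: -215035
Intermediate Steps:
L(l, D) = D + l
w(B, r) = B + r² + 2*B² (w(B, r) = ((B + B)*B + r*r) + B = ((2*B)*B + r²) + B = (2*B² + r²) + B = (r² + 2*B²) + B = B + r² + 2*B²)
-w(-311, 148) = -(-311 + 148² + 2*(-311)²) = -(-311 + 21904 + 2*96721) = -(-311 + 21904 + 193442) = -1*215035 = -215035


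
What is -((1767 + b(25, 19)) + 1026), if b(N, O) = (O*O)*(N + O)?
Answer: -18677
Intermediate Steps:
b(N, O) = O²*(N + O)
-((1767 + b(25, 19)) + 1026) = -((1767 + 19²*(25 + 19)) + 1026) = -((1767 + 361*44) + 1026) = -((1767 + 15884) + 1026) = -(17651 + 1026) = -1*18677 = -18677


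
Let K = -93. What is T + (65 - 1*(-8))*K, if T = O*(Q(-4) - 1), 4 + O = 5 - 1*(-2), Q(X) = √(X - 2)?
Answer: -6792 + 3*I*√6 ≈ -6792.0 + 7.3485*I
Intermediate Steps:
Q(X) = √(-2 + X)
O = 3 (O = -4 + (5 - 1*(-2)) = -4 + (5 + 2) = -4 + 7 = 3)
T = -3 + 3*I*√6 (T = 3*(√(-2 - 4) - 1) = 3*(√(-6) - 1) = 3*(I*√6 - 1) = 3*(-1 + I*√6) = -3 + 3*I*√6 ≈ -3.0 + 7.3485*I)
T + (65 - 1*(-8))*K = (-3 + 3*I*√6) + (65 - 1*(-8))*(-93) = (-3 + 3*I*√6) + (65 + 8)*(-93) = (-3 + 3*I*√6) + 73*(-93) = (-3 + 3*I*√6) - 6789 = -6792 + 3*I*√6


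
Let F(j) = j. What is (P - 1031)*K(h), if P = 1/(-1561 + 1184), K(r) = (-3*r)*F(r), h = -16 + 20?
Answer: 18657024/377 ≈ 49488.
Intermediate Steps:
h = 4
K(r) = -3*r² (K(r) = (-3*r)*r = -3*r²)
P = -1/377 (P = 1/(-377) = -1/377 ≈ -0.0026525)
(P - 1031)*K(h) = (-1/377 - 1031)*(-3*4²) = -(-1166064)*16/377 = -388688/377*(-48) = 18657024/377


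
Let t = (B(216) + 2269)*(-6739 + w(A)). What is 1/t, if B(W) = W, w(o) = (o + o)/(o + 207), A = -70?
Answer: -137/2294606755 ≈ -5.9705e-8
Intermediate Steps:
w(o) = 2*o/(207 + o) (w(o) = (2*o)/(207 + o) = 2*o/(207 + o))
t = -2294606755/137 (t = (216 + 2269)*(-6739 + 2*(-70)/(207 - 70)) = 2485*(-6739 + 2*(-70)/137) = 2485*(-6739 + 2*(-70)*(1/137)) = 2485*(-6739 - 140/137) = 2485*(-923383/137) = -2294606755/137 ≈ -1.6749e+7)
1/t = 1/(-2294606755/137) = -137/2294606755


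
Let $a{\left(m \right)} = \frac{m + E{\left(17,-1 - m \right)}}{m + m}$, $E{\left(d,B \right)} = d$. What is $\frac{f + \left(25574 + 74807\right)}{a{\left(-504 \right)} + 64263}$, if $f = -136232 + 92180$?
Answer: $\frac{56779632}{64777591} \approx 0.87653$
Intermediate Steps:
$a{\left(m \right)} = \frac{17 + m}{2 m}$ ($a{\left(m \right)} = \frac{m + 17}{m + m} = \frac{17 + m}{2 m}$)
$f = -44052$
$\frac{f + \left(25574 + 74807\right)}{a{\left(-504 \right)} + 64263} = \frac{-44052 + \left(25574 + 74807\right)}{\frac{17 - 504}{2 \left(-504\right)} + 64263} = \frac{-44052 + 100381}{\frac{1}{2} \left(- \frac{1}{504}\right) \left(-487\right) + 64263} = \frac{56329}{\frac{487}{1008} + 64263} = \frac{56329}{\frac{64777591}{1008}} = 56329 \cdot \frac{1008}{64777591} = \frac{56779632}{64777591}$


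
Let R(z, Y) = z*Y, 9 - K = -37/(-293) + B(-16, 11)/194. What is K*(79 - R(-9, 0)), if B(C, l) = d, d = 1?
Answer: 39824453/56842 ≈ 700.62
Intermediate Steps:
B(C, l) = 1
K = 504107/56842 (K = 9 - (-37/(-293) + 1/194) = 9 - (-37*(-1/293) + 1*(1/194)) = 9 - (37/293 + 1/194) = 9 - 1*7471/56842 = 9 - 7471/56842 = 504107/56842 ≈ 8.8686)
R(z, Y) = Y*z
K*(79 - R(-9, 0)) = 504107*(79 - 0*(-9))/56842 = 504107*(79 - 1*0)/56842 = 504107*(79 + 0)/56842 = (504107/56842)*79 = 39824453/56842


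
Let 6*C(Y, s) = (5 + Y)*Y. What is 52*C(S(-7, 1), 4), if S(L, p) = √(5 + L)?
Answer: -52/3 + 130*I*√2/3 ≈ -17.333 + 61.283*I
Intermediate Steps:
C(Y, s) = Y*(5 + Y)/6 (C(Y, s) = ((5 + Y)*Y)/6 = (Y*(5 + Y))/6 = Y*(5 + Y)/6)
52*C(S(-7, 1), 4) = 52*(√(5 - 7)*(5 + √(5 - 7))/6) = 52*(√(-2)*(5 + √(-2))/6) = 52*((I*√2)*(5 + I*√2)/6) = 52*(I*√2*(5 + I*√2)/6) = 26*I*√2*(5 + I*√2)/3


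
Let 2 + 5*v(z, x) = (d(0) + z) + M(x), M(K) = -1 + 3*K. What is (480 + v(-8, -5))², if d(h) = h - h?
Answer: 5635876/25 ≈ 2.2544e+5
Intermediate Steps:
d(h) = 0
v(z, x) = -⅗ + z/5 + 3*x/5 (v(z, x) = -⅖ + ((0 + z) + (-1 + 3*x))/5 = -⅖ + (z + (-1 + 3*x))/5 = -⅖ + (-1 + z + 3*x)/5 = -⅖ + (-⅕ + z/5 + 3*x/5) = -⅗ + z/5 + 3*x/5)
(480 + v(-8, -5))² = (480 + (-⅗ + (⅕)*(-8) + (⅗)*(-5)))² = (480 + (-⅗ - 8/5 - 3))² = (480 - 26/5)² = (2374/5)² = 5635876/25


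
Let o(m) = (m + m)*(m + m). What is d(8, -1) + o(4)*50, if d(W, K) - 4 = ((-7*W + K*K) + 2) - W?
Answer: 3143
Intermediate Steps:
d(W, K) = 6 + K² - 8*W (d(W, K) = 4 + (((-7*W + K*K) + 2) - W) = 4 + (((-7*W + K²) + 2) - W) = 4 + (((K² - 7*W) + 2) - W) = 4 + ((2 + K² - 7*W) - W) = 4 + (2 + K² - 8*W) = 6 + K² - 8*W)
o(m) = 4*m² (o(m) = (2*m)*(2*m) = 4*m²)
d(8, -1) + o(4)*50 = (6 + (-1)² - 8*8) + (4*4²)*50 = (6 + 1 - 64) + (4*16)*50 = -57 + 64*50 = -57 + 3200 = 3143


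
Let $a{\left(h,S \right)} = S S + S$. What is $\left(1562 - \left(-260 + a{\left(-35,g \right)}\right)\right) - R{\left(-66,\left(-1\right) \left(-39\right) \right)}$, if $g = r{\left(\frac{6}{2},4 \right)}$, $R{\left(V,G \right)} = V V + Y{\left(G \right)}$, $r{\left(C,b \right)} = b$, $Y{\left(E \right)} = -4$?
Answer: $-2550$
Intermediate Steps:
$R{\left(V,G \right)} = -4 + V^{2}$ ($R{\left(V,G \right)} = V V - 4 = V^{2} - 4 = -4 + V^{2}$)
$g = 4$
$a{\left(h,S \right)} = S + S^{2}$ ($a{\left(h,S \right)} = S^{2} + S = S + S^{2}$)
$\left(1562 - \left(-260 + a{\left(-35,g \right)}\right)\right) - R{\left(-66,\left(-1\right) \left(-39\right) \right)} = \left(1562 - \left(-260 + 4 \left(1 + 4\right)\right)\right) - \left(-4 + \left(-66\right)^{2}\right) = \left(1562 - \left(-260 + 4 \cdot 5\right)\right) - \left(-4 + 4356\right) = \left(1562 - \left(-260 + 20\right)\right) - 4352 = \left(1562 - -240\right) - 4352 = \left(1562 + 240\right) - 4352 = 1802 - 4352 = -2550$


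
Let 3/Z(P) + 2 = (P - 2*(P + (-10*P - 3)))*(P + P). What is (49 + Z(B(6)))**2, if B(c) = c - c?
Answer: 9025/4 ≈ 2256.3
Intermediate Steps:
B(c) = 0
Z(P) = 3/(-2 + 2*P*(6 + 19*P)) (Z(P) = 3/(-2 + (P - 2*(P + (-10*P - 3)))*(P + P)) = 3/(-2 + (P - 2*(P + (-3 - 10*P)))*(2*P)) = 3/(-2 + (P - 2*(-3 - 9*P))*(2*P)) = 3/(-2 + (P + (6 + 18*P))*(2*P)) = 3/(-2 + (6 + 19*P)*(2*P)) = 3/(-2 + 2*P*(6 + 19*P)))
(49 + Z(B(6)))**2 = (49 + 3/(2*(-1 + 6*0 + 19*0**2)))**2 = (49 + 3/(2*(-1 + 0 + 19*0)))**2 = (49 + 3/(2*(-1 + 0 + 0)))**2 = (49 + (3/2)/(-1))**2 = (49 + (3/2)*(-1))**2 = (49 - 3/2)**2 = (95/2)**2 = 9025/4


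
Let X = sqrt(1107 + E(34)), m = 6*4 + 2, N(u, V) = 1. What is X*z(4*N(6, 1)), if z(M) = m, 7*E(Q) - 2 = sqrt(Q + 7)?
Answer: 26*sqrt(54257 + 7*sqrt(41))/7 ≈ 865.53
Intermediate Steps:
m = 26 (m = 24 + 2 = 26)
E(Q) = 2/7 + sqrt(7 + Q)/7 (E(Q) = 2/7 + sqrt(Q + 7)/7 = 2/7 + sqrt(7 + Q)/7)
z(M) = 26
X = sqrt(7751/7 + sqrt(41)/7) (X = sqrt(1107 + (2/7 + sqrt(7 + 34)/7)) = sqrt(1107 + (2/7 + sqrt(41)/7)) = sqrt(7751/7 + sqrt(41)/7) ≈ 33.290)
X*z(4*N(6, 1)) = (sqrt(54257 + 7*sqrt(41))/7)*26 = 26*sqrt(54257 + 7*sqrt(41))/7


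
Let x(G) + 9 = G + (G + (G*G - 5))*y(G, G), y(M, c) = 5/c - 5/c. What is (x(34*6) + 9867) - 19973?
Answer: -9911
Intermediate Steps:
y(M, c) = 0
x(G) = -9 + G (x(G) = -9 + (G + (G + (G*G - 5))*0) = -9 + (G + (G + (G² - 5))*0) = -9 + (G + (G + (-5 + G²))*0) = -9 + (G + (-5 + G + G²)*0) = -9 + (G + 0) = -9 + G)
(x(34*6) + 9867) - 19973 = ((-9 + 34*6) + 9867) - 19973 = ((-9 + 204) + 9867) - 19973 = (195 + 9867) - 19973 = 10062 - 19973 = -9911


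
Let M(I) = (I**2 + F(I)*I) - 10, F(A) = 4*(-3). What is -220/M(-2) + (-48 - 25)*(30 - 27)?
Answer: -2081/9 ≈ -231.22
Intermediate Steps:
F(A) = -12
M(I) = -10 + I**2 - 12*I (M(I) = (I**2 - 12*I) - 10 = -10 + I**2 - 12*I)
-220/M(-2) + (-48 - 25)*(30 - 27) = -220/(-10 + (-2)**2 - 12*(-2)) + (-48 - 25)*(30 - 27) = -220/(-10 + 4 + 24) - 73*3 = -220/18 - 219 = -110*1/9 - 219 = -110/9 - 219 = -2081/9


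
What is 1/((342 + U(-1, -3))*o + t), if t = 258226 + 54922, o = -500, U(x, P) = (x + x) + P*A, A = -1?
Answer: 1/141648 ≈ 7.0598e-6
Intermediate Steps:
U(x, P) = -P + 2*x (U(x, P) = (x + x) + P*(-1) = 2*x - P = -P + 2*x)
t = 313148
1/((342 + U(-1, -3))*o + t) = 1/((342 + (-1*(-3) + 2*(-1)))*(-500) + 313148) = 1/((342 + (3 - 2))*(-500) + 313148) = 1/((342 + 1)*(-500) + 313148) = 1/(343*(-500) + 313148) = 1/(-171500 + 313148) = 1/141648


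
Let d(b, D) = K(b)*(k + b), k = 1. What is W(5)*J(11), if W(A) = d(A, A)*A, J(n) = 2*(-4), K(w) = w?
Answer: -1200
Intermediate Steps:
d(b, D) = b*(1 + b)
J(n) = -8
W(A) = A²*(1 + A) (W(A) = (A*(1 + A))*A = A²*(1 + A))
W(5)*J(11) = (5²*(1 + 5))*(-8) = (25*6)*(-8) = 150*(-8) = -1200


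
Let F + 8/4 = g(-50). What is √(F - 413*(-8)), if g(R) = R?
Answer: 2*√813 ≈ 57.026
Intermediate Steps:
F = -52 (F = -2 - 50 = -52)
√(F - 413*(-8)) = √(-52 - 413*(-8)) = √(-52 + 3304) = √3252 = 2*√813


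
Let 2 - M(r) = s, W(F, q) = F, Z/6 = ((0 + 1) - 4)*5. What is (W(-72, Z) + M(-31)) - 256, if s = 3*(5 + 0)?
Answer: -341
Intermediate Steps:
Z = -90 (Z = 6*(((0 + 1) - 4)*5) = 6*((1 - 4)*5) = 6*(-3*5) = 6*(-15) = -90)
s = 15 (s = 3*5 = 15)
M(r) = -13 (M(r) = 2 - 1*15 = 2 - 15 = -13)
(W(-72, Z) + M(-31)) - 256 = (-72 - 13) - 256 = -85 - 256 = -341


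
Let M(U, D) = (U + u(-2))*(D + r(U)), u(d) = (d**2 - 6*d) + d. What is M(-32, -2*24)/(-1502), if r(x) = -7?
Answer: -495/751 ≈ -0.65912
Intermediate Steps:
u(d) = d**2 - 5*d
M(U, D) = (-7 + D)*(14 + U) (M(U, D) = (U - 2*(-5 - 2))*(D - 7) = (U - 2*(-7))*(-7 + D) = (U + 14)*(-7 + D) = (14 + U)*(-7 + D) = (-7 + D)*(14 + U))
M(-32, -2*24)/(-1502) = (-98 - 7*(-32) + 14*(-2*24) - 2*24*(-32))/(-1502) = (-98 + 224 + 14*(-48) - 48*(-32))*(-1/1502) = (-98 + 224 - 672 + 1536)*(-1/1502) = 990*(-1/1502) = -495/751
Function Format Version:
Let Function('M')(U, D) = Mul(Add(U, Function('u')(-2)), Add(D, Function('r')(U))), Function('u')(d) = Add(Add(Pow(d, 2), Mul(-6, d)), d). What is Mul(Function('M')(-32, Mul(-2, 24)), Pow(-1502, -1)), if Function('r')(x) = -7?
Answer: Rational(-495, 751) ≈ -0.65912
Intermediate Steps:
Function('u')(d) = Add(Pow(d, 2), Mul(-5, d))
Function('M')(U, D) = Mul(Add(-7, D), Add(14, U)) (Function('M')(U, D) = Mul(Add(U, Mul(-2, Add(-5, -2))), Add(D, -7)) = Mul(Add(U, Mul(-2, -7)), Add(-7, D)) = Mul(Add(U, 14), Add(-7, D)) = Mul(Add(14, U), Add(-7, D)) = Mul(Add(-7, D), Add(14, U)))
Mul(Function('M')(-32, Mul(-2, 24)), Pow(-1502, -1)) = Mul(Add(-98, Mul(-7, -32), Mul(14, Mul(-2, 24)), Mul(Mul(-2, 24), -32)), Pow(-1502, -1)) = Mul(Add(-98, 224, Mul(14, -48), Mul(-48, -32)), Rational(-1, 1502)) = Mul(Add(-98, 224, -672, 1536), Rational(-1, 1502)) = Mul(990, Rational(-1, 1502)) = Rational(-495, 751)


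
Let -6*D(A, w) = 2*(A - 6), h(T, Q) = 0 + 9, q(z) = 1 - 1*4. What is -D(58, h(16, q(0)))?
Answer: 52/3 ≈ 17.333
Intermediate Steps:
q(z) = -3 (q(z) = 1 - 4 = -3)
h(T, Q) = 9
D(A, w) = 2 - A/3 (D(A, w) = -(A - 6)/3 = -(-6 + A)/3 = -(-12 + 2*A)/6 = 2 - A/3)
-D(58, h(16, q(0))) = -(2 - ⅓*58) = -(2 - 58/3) = -1*(-52/3) = 52/3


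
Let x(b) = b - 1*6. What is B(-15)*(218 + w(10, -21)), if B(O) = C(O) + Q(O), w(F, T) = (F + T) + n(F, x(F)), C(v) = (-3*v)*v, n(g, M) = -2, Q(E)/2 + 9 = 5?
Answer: -140015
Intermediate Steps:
x(b) = -6 + b (x(b) = b - 6 = -6 + b)
Q(E) = -8 (Q(E) = -18 + 2*5 = -18 + 10 = -8)
C(v) = -3*v²
w(F, T) = -2 + F + T (w(F, T) = (F + T) - 2 = -2 + F + T)
B(O) = -8 - 3*O² (B(O) = -3*O² - 8 = -8 - 3*O²)
B(-15)*(218 + w(10, -21)) = (-8 - 3*(-15)²)*(218 + (-2 + 10 - 21)) = (-8 - 3*225)*(218 - 13) = (-8 - 675)*205 = -683*205 = -140015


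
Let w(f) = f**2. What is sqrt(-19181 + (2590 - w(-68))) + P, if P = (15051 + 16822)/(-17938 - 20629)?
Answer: -31873/38567 + I*sqrt(21215) ≈ -0.82643 + 145.65*I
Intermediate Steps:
P = -31873/38567 (P = 31873/(-38567) = 31873*(-1/38567) = -31873/38567 ≈ -0.82643)
sqrt(-19181 + (2590 - w(-68))) + P = sqrt(-19181 + (2590 - 1*(-68)**2)) - 31873/38567 = sqrt(-19181 + (2590 - 1*4624)) - 31873/38567 = sqrt(-19181 + (2590 - 4624)) - 31873/38567 = sqrt(-19181 - 2034) - 31873/38567 = sqrt(-21215) - 31873/38567 = I*sqrt(21215) - 31873/38567 = -31873/38567 + I*sqrt(21215)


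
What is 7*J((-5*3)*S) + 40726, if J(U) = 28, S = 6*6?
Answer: 40922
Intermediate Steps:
S = 36
7*J((-5*3)*S) + 40726 = 7*28 + 40726 = 196 + 40726 = 40922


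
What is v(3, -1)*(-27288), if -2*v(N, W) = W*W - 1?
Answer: 0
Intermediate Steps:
v(N, W) = 1/2 - W**2/2 (v(N, W) = -(W*W - 1)/2 = -(W**2 - 1)/2 = -(-1 + W**2)/2 = 1/2 - W**2/2)
v(3, -1)*(-27288) = (1/2 - 1/2*(-1)**2)*(-27288) = (1/2 - 1/2*1)*(-27288) = (1/2 - 1/2)*(-27288) = 0*(-27288) = 0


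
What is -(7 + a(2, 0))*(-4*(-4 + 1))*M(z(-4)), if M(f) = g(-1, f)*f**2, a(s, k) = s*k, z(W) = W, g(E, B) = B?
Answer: 5376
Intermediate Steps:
a(s, k) = k*s
M(f) = f**3 (M(f) = f*f**2 = f**3)
-(7 + a(2, 0))*(-4*(-4 + 1))*M(z(-4)) = -(7 + 0*2)*(-4*(-4 + 1))*(-4)**3 = -(7 + 0)*(-4*(-3))*(-64) = -7*12*(-64) = -84*(-64) = -1*(-5376) = 5376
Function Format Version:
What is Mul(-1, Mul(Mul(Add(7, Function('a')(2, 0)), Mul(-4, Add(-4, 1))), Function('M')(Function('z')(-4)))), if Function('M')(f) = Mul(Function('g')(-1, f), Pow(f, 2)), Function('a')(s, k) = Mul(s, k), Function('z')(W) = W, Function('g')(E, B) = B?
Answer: 5376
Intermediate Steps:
Function('a')(s, k) = Mul(k, s)
Function('M')(f) = Pow(f, 3) (Function('M')(f) = Mul(f, Pow(f, 2)) = Pow(f, 3))
Mul(-1, Mul(Mul(Add(7, Function('a')(2, 0)), Mul(-4, Add(-4, 1))), Function('M')(Function('z')(-4)))) = Mul(-1, Mul(Mul(Add(7, Mul(0, 2)), Mul(-4, Add(-4, 1))), Pow(-4, 3))) = Mul(-1, Mul(Mul(Add(7, 0), Mul(-4, -3)), -64)) = Mul(-1, Mul(Mul(7, 12), -64)) = Mul(-1, Mul(84, -64)) = Mul(-1, -5376) = 5376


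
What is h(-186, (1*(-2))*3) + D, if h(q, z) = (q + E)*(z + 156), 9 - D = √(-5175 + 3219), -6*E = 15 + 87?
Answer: -30441 - 2*I*√489 ≈ -30441.0 - 44.227*I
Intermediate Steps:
E = -17 (E = -(15 + 87)/6 = -⅙*102 = -17)
D = 9 - 2*I*√489 (D = 9 - √(-5175 + 3219) = 9 - √(-1956) = 9 - 2*I*√489 ≈ 9.0 - 44.227*I)
h(q, z) = (-17 + q)*(156 + z) (h(q, z) = (q - 17)*(z + 156) = (-17 + q)*(156 + z))
h(-186, (1*(-2))*3) + D = (-2652 - 17*1*(-2)*3 + 156*(-186) - 186*1*(-2)*3) + (9 - 2*I*√489) = (-2652 - (-34)*3 - 29016 - (-372)*3) + (9 - 2*I*√489) = (-2652 - 17*(-6) - 29016 - 186*(-6)) + (9 - 2*I*√489) = (-2652 + 102 - 29016 + 1116) + (9 - 2*I*√489) = -30450 + (9 - 2*I*√489) = -30441 - 2*I*√489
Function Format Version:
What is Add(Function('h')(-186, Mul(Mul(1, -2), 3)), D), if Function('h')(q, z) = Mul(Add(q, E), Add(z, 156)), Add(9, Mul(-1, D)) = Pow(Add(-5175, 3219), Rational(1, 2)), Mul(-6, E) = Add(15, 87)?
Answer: Add(-30441, Mul(-2, I, Pow(489, Rational(1, 2)))) ≈ Add(-30441., Mul(-44.227, I))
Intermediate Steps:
E = -17 (E = Mul(Rational(-1, 6), Add(15, 87)) = Mul(Rational(-1, 6), 102) = -17)
D = Add(9, Mul(-2, I, Pow(489, Rational(1, 2)))) (D = Add(9, Mul(-1, Pow(Add(-5175, 3219), Rational(1, 2)))) = Add(9, Mul(-1, Pow(-1956, Rational(1, 2)))) = Add(9, Mul(-1, Mul(2, I, Pow(489, Rational(1, 2))))) = Add(9, Mul(-2, I, Pow(489, Rational(1, 2)))) ≈ Add(9.0000, Mul(-44.227, I)))
Function('h')(q, z) = Mul(Add(-17, q), Add(156, z)) (Function('h')(q, z) = Mul(Add(q, -17), Add(z, 156)) = Mul(Add(-17, q), Add(156, z)))
Add(Function('h')(-186, Mul(Mul(1, -2), 3)), D) = Add(Add(-2652, Mul(-17, Mul(Mul(1, -2), 3)), Mul(156, -186), Mul(-186, Mul(Mul(1, -2), 3))), Add(9, Mul(-2, I, Pow(489, Rational(1, 2))))) = Add(Add(-2652, Mul(-17, Mul(-2, 3)), -29016, Mul(-186, Mul(-2, 3))), Add(9, Mul(-2, I, Pow(489, Rational(1, 2))))) = Add(Add(-2652, Mul(-17, -6), -29016, Mul(-186, -6)), Add(9, Mul(-2, I, Pow(489, Rational(1, 2))))) = Add(Add(-2652, 102, -29016, 1116), Add(9, Mul(-2, I, Pow(489, Rational(1, 2))))) = Add(-30450, Add(9, Mul(-2, I, Pow(489, Rational(1, 2))))) = Add(-30441, Mul(-2, I, Pow(489, Rational(1, 2))))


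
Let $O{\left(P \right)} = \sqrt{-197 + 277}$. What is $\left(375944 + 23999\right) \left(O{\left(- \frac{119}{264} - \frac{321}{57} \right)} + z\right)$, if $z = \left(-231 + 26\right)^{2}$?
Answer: $16807604575 + 1599772 \sqrt{5} \approx 1.6811 \cdot 10^{10}$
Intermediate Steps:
$O{\left(P \right)} = 4 \sqrt{5}$ ($O{\left(P \right)} = \sqrt{80} = 4 \sqrt{5}$)
$z = 42025$ ($z = \left(-205\right)^{2} = 42025$)
$\left(375944 + 23999\right) \left(O{\left(- \frac{119}{264} - \frac{321}{57} \right)} + z\right) = \left(375944 + 23999\right) \left(4 \sqrt{5} + 42025\right) = 399943 \left(42025 + 4 \sqrt{5}\right) = 16807604575 + 1599772 \sqrt{5}$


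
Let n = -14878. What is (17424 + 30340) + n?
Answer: 32886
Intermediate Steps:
(17424 + 30340) + n = (17424 + 30340) - 14878 = 47764 - 14878 = 32886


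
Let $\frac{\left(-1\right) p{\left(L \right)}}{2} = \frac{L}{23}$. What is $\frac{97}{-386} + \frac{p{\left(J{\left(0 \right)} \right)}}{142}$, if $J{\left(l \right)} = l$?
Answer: $- \frac{97}{386} \approx -0.2513$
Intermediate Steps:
$p{\left(L \right)} = - \frac{2 L}{23}$ ($p{\left(L \right)} = - 2 \frac{L}{23} = - \frac{2 L}{23}$)
$\frac{97}{-386} + \frac{p{\left(J{\left(0 \right)} \right)}}{142} = \frac{97}{-386} + \frac{\left(- \frac{2}{23}\right) 0}{142} = 97 \left(- \frac{1}{386}\right) + 0 \cdot \frac{1}{142} = - \frac{97}{386} + 0 = - \frac{97}{386}$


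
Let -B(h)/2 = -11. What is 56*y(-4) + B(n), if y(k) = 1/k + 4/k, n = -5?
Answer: -48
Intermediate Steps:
y(k) = 5/k (y(k) = 1/k + 4/k = 5/k)
B(h) = 22 (B(h) = -2*(-11) = 22)
56*y(-4) + B(n) = 56*(5/(-4)) + 22 = 56*(5*(-1/4)) + 22 = 56*(-5/4) + 22 = -70 + 22 = -48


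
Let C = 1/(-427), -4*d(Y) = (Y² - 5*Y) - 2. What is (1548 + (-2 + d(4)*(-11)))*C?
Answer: -437/122 ≈ -3.5820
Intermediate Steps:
d(Y) = ½ - Y²/4 + 5*Y/4 (d(Y) = -((Y² - 5*Y) - 2)/4 = -(-2 + Y² - 5*Y)/4 = ½ - Y²/4 + 5*Y/4)
C = -1/427 ≈ -0.0023419
(1548 + (-2 + d(4)*(-11)))*C = (1548 + (-2 + (½ - ¼*4² + (5/4)*4)*(-11)))*(-1/427) = (1548 + (-2 + (½ - ¼*16 + 5)*(-11)))*(-1/427) = (1548 + (-2 + (½ - 4 + 5)*(-11)))*(-1/427) = (1548 + (-2 + (3/2)*(-11)))*(-1/427) = (1548 + (-2 - 33/2))*(-1/427) = (1548 - 37/2)*(-1/427) = (3059/2)*(-1/427) = -437/122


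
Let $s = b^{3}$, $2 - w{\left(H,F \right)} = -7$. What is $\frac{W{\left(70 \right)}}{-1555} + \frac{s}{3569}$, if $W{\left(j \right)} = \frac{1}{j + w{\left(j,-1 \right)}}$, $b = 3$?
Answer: $\frac{3313246}{438433805} \approx 0.007557$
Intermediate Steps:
$w{\left(H,F \right)} = 9$ ($w{\left(H,F \right)} = 2 - -7 = 2 + 7 = 9$)
$s = 27$ ($s = 3^{3} = 27$)
$W{\left(j \right)} = \frac{1}{9 + j}$ ($W{\left(j \right)} = \frac{1}{j + 9} = \frac{1}{9 + j}$)
$\frac{W{\left(70 \right)}}{-1555} + \frac{s}{3569} = \frac{1}{\left(9 + 70\right) \left(-1555\right)} + \frac{27}{3569} = \frac{1}{79} \left(- \frac{1}{1555}\right) + 27 \cdot \frac{1}{3569} = \frac{1}{79} \left(- \frac{1}{1555}\right) + \frac{27}{3569} = - \frac{1}{122845} + \frac{27}{3569} = \frac{3313246}{438433805}$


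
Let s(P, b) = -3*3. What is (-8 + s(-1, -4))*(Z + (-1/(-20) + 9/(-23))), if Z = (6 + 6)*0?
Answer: 2669/460 ≈ 5.8022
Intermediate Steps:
s(P, b) = -9
Z = 0 (Z = 12*0 = 0)
(-8 + s(-1, -4))*(Z + (-1/(-20) + 9/(-23))) = (-8 - 9)*(0 + (-1/(-20) + 9/(-23))) = -17*(0 + (-1*(-1/20) + 9*(-1/23))) = -17*(0 + (1/20 - 9/23)) = -17*(0 - 157/460) = -17*(-157/460) = 2669/460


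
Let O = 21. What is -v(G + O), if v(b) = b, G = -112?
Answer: 91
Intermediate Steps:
-v(G + O) = -(-112 + 21) = -1*(-91) = 91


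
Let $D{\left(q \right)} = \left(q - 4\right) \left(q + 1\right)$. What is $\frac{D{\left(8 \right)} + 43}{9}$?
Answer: $\frac{79}{9} \approx 8.7778$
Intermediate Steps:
$D{\left(q \right)} = \left(1 + q\right) \left(-4 + q\right)$ ($D{\left(q \right)} = \left(-4 + q\right) \left(1 + q\right) = \left(1 + q\right) \left(-4 + q\right)$)
$\frac{D{\left(8 \right)} + 43}{9} = \frac{\left(-4 + 8^{2} - 24\right) + 43}{9} = \frac{\left(-4 + 64 - 24\right) + 43}{9} = \frac{36 + 43}{9} = \frac{1}{9} \cdot 79 = \frac{79}{9}$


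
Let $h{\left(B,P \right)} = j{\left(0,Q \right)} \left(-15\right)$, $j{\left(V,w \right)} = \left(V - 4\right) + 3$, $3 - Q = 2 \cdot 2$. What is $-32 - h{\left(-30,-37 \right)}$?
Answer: $-47$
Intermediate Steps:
$Q = -1$ ($Q = 3 - 2 \cdot 2 = 3 - 4 = -1$)
$j{\left(V,w \right)} = -1 + V$ ($j{\left(V,w \right)} = \left(-4 + V\right) + 3 = -1 + V$)
$h{\left(B,P \right)} = 15$ ($h{\left(B,P \right)} = \left(-1 + 0\right) \left(-15\right) = \left(-1\right) \left(-15\right) = 15$)
$-32 - h{\left(-30,-37 \right)} = -32 - 15 = -47$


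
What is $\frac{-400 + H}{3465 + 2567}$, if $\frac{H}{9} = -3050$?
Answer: $- \frac{13925}{3016} \approx -4.617$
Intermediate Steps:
$H = -27450$ ($H = 9 \left(-3050\right) = -27450$)
$\frac{-400 + H}{3465 + 2567} = \frac{-400 - 27450}{3465 + 2567} = - \frac{27850}{6032} = \left(-27850\right) \frac{1}{6032} = - \frac{13925}{3016}$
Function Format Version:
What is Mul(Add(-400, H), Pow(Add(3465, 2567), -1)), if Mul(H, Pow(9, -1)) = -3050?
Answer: Rational(-13925, 3016) ≈ -4.6170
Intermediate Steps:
H = -27450 (H = Mul(9, -3050) = -27450)
Mul(Add(-400, H), Pow(Add(3465, 2567), -1)) = Mul(Add(-400, -27450), Pow(Add(3465, 2567), -1)) = Mul(-27850, Pow(6032, -1)) = Mul(-27850, Rational(1, 6032)) = Rational(-13925, 3016)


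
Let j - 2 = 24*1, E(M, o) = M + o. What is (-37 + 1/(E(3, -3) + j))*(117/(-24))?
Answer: 2883/16 ≈ 180.19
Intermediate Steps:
j = 26 (j = 2 + 24*1 = 2 + 24 = 26)
(-37 + 1/(E(3, -3) + j))*(117/(-24)) = (-37 + 1/((3 - 3) + 26))*(117/(-24)) = (-37 + 1/(0 + 26))*(117*(-1/24)) = (-37 + 1/26)*(-39/8) = -961/26*(-39/8) = 2883/16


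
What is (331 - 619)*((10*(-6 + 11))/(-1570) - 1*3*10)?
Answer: 1357920/157 ≈ 8649.2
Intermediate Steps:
(331 - 619)*((10*(-6 + 11))/(-1570) - 1*3*10) = -288*((10*5)*(-1/1570) - 3*10) = -288*(50*(-1/1570) - 30) = -288*(-5/157 - 30) = -288*(-4715/157) = 1357920/157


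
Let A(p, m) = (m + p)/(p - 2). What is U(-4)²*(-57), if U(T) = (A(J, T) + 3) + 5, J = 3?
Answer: -2793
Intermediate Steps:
A(p, m) = (m + p)/(-2 + p)
U(T) = 11 + T (U(T) = ((T + 3)/(-2 + 3) + 3) + 5 = ((3 + T)/1 + 3) + 5 = (1*(3 + T) + 3) + 5 = ((3 + T) + 3) + 5 = (6 + T) + 5 = 11 + T)
U(-4)²*(-57) = (11 - 4)²*(-57) = 7²*(-57) = 49*(-57) = -2793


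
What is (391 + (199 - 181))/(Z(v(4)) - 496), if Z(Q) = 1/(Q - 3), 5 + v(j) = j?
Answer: -1636/1985 ≈ -0.82418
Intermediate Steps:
v(j) = -5 + j
Z(Q) = 1/(-3 + Q)
(391 + (199 - 181))/(Z(v(4)) - 496) = (391 + (199 - 181))/(1/(-3 + (-5 + 4)) - 496) = (391 + 18)/(1/(-3 - 1) - 496) = 409/(1/(-4) - 496) = 409/(-¼ - 496) = 409/(-1985/4) = 409*(-4/1985) = -1636/1985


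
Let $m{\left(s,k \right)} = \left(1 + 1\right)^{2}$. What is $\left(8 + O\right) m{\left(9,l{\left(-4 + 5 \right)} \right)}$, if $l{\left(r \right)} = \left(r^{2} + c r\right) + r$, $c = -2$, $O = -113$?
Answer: $-420$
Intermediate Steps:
$l{\left(r \right)} = r^{2} - r$ ($l{\left(r \right)} = \left(r^{2} - 2 r\right) + r = r^{2} - r$)
$m{\left(s,k \right)} = 4$ ($m{\left(s,k \right)} = 2^{2} = 4$)
$\left(8 + O\right) m{\left(9,l{\left(-4 + 5 \right)} \right)} = \left(8 - 113\right) 4 = \left(-105\right) 4 = -420$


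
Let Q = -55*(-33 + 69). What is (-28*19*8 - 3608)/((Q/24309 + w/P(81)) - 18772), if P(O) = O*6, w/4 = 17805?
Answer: 860246892/2037456941 ≈ 0.42222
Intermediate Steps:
w = 71220 (w = 4*17805 = 71220)
P(O) = 6*O
Q = -1980 (Q = -55*36 = -1980)
(-28*19*8 - 3608)/((Q/24309 + w/P(81)) - 18772) = (-28*19*8 - 3608)/((-1980/24309 + 71220/((6*81))) - 18772) = (-532*8 - 3608)/((-1980*1/24309 + 71220/486) - 18772) = (-4256 - 3608)/((-220/2701 + 71220*(1/486)) - 18772) = -7864/((-220/2701 + 11870/81) - 18772) = -7864/(32043050/218781 - 18772) = -7864/(-4074913882/218781) = -7864*(-218781/4074913882) = 860246892/2037456941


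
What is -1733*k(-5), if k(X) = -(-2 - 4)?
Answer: -10398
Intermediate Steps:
k(X) = 6 (k(X) = -1*(-6) = 6)
-1733*k(-5) = -1733*6 = -10398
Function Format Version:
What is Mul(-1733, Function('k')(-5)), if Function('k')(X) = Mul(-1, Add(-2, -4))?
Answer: -10398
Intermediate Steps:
Function('k')(X) = 6 (Function('k')(X) = Mul(-1, -6) = 6)
Mul(-1733, Function('k')(-5)) = Mul(-1733, 6) = -10398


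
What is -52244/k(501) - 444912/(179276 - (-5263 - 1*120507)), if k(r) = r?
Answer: -897762452/8490447 ≈ -105.74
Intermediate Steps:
-52244/k(501) - 444912/(179276 - (-5263 - 1*120507)) = -52244/501 - 444912/(179276 - (-5263 - 1*120507)) = -52244*1/501 - 444912/(179276 - (-5263 - 120507)) = -52244/501 - 444912/(179276 - 1*(-125770)) = -52244/501 - 444912/(179276 + 125770) = -52244/501 - 444912/305046 = -52244/501 - 444912*1/305046 = -52244/501 - 74152/50841 = -897762452/8490447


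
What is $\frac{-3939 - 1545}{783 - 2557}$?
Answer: $\frac{2742}{887} \approx 3.0913$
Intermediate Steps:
$\frac{-3939 - 1545}{783 - 2557} = - \frac{5484}{-1774} = \left(-5484\right) \left(- \frac{1}{1774}\right) = \frac{2742}{887}$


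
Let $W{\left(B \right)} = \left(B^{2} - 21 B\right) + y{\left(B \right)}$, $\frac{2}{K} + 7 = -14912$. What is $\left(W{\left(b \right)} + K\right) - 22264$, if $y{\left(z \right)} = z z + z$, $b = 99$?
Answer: $- \frac{69254000}{14919} \approx -4642.0$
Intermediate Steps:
$K = - \frac{2}{14919}$ ($K = \frac{2}{-7 - 14912} = \frac{2}{-14919} = 2 \left(- \frac{1}{14919}\right) = - \frac{2}{14919} \approx -0.00013406$)
$y{\left(z \right)} = z + z^{2}$ ($y{\left(z \right)} = z^{2} + z = z + z^{2}$)
$W{\left(B \right)} = B^{2} - 21 B + B \left(1 + B\right)$ ($W{\left(B \right)} = \left(B^{2} - 21 B\right) + B \left(1 + B\right) = B^{2} - 21 B + B \left(1 + B\right)$)
$\left(W{\left(b \right)} + K\right) - 22264 = \left(2 \cdot 99 \left(-10 + 99\right) - \frac{2}{14919}\right) - 22264 = \left(2 \cdot 99 \cdot 89 - \frac{2}{14919}\right) - 22264 = \left(17622 - \frac{2}{14919}\right) - 22264 = \frac{262902616}{14919} - 22264 = - \frac{69254000}{14919}$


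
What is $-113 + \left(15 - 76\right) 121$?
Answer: $-7494$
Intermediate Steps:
$-113 + \left(15 - 76\right) 121 = -113 - 7381 = -7494$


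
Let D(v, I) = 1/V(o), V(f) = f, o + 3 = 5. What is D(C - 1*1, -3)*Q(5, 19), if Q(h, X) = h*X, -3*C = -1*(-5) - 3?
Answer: 95/2 ≈ 47.500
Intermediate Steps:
o = 2 (o = -3 + 5 = 2)
C = -⅔ (C = -(-1*(-5) - 3)/3 = -(5 - 3)/3 = -⅓*2 = -⅔ ≈ -0.66667)
D(v, I) = ½ (D(v, I) = 1/2 = ½)
Q(h, X) = X*h
D(C - 1*1, -3)*Q(5, 19) = (19*5)/2 = (½)*95 = 95/2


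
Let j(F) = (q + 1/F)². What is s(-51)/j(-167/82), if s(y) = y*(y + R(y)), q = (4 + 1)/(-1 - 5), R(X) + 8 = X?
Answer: 5632462440/1760929 ≈ 3198.6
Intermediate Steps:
R(X) = -8 + X
q = -⅚ (q = 5/(-6) = 5*(-⅙) = -⅚ ≈ -0.83333)
j(F) = (-⅚ + 1/F)²
s(y) = y*(-8 + 2*y) (s(y) = y*(y + (-8 + y)) = y*(-8 + 2*y))
s(-51)/j(-167/82) = (2*(-51)*(-4 - 51))/(((6 - (-835)/82)²/(36*(-167/82)²))) = (2*(-51)*(-55))/(((6 - (-835)/82)²/(36*(-167*1/82)²))) = 5610/(((6 - 5*(-167/82))²/(36*(-167/82)²))) = 5610/(((1/36)*(6724/27889)*(6 + 835/82)²)) = 5610/(((1/36)*(6724/27889)*(1327/82)²)) = 5610/(((1/36)*(6724/27889)*(1760929/6724))) = 5610/(1760929/1004004) = 5610*(1004004/1760929) = 5632462440/1760929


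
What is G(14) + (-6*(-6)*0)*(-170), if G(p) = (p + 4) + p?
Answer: 32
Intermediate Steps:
G(p) = 4 + 2*p (G(p) = (4 + p) + p = 4 + 2*p)
G(14) + (-6*(-6)*0)*(-170) = (4 + 2*14) + (-6*(-6)*0)*(-170) = (4 + 28) + (36*0)*(-170) = 32 + 0*(-170) = 32 + 0 = 32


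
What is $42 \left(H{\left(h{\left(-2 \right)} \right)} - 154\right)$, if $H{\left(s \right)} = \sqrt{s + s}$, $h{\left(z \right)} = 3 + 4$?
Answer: $-6468 + 42 \sqrt{14} \approx -6310.9$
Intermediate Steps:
$h{\left(z \right)} = 7$
$H{\left(s \right)} = \sqrt{2} \sqrt{s}$ ($H{\left(s \right)} = \sqrt{2 s} = \sqrt{2} \sqrt{s}$)
$42 \left(H{\left(h{\left(-2 \right)} \right)} - 154\right) = 42 \left(\sqrt{2} \sqrt{7} - 154\right) = 42 \left(\sqrt{14} - 154\right) = 42 \left(-154 + \sqrt{14}\right) = -6468 + 42 \sqrt{14}$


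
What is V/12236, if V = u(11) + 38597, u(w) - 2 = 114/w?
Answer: 424703/134596 ≈ 3.1554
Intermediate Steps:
u(w) = 2 + 114/w
V = 424703/11 (V = (2 + 114/11) + 38597 = 136/11 + 38597 = 424703/11 ≈ 38609.)
V/12236 = (424703/11)/12236 = (424703/11)*(1/12236) = 424703/134596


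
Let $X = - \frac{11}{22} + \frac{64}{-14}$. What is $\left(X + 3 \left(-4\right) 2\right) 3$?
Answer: $- \frac{1221}{14} \approx -87.214$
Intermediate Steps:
$X = - \frac{71}{14}$ ($X = \left(-11\right) \frac{1}{22} + 64 \left(- \frac{1}{14}\right) = - \frac{1}{2} - \frac{32}{7} = - \frac{71}{14} \approx -5.0714$)
$\left(X + 3 \left(-4\right) 2\right) 3 = \left(- \frac{71}{14} + 3 \left(-4\right) 2\right) 3 = \left(- \frac{71}{14} - 24\right) 3 = \left(- \frac{407}{14}\right) 3 = - \frac{1221}{14}$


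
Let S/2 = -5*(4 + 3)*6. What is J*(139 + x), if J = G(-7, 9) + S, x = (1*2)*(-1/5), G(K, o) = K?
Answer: -295911/5 ≈ -59182.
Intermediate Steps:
S = -420 (S = 2*(-5*(4 + 3)*6) = 2*(-5*7*6) = 2*(-35*6) = 2*(-210) = -420)
x = -⅖ (x = 2*(-1*⅕) = 2*(-⅕) = -⅖ ≈ -0.40000)
J = -427 (J = -7 - 420 = -427)
J*(139 + x) = -427*(139 - ⅖) = -427*693/5 = -295911/5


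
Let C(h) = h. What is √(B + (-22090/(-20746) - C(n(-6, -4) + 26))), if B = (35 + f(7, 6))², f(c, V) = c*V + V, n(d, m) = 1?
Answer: √738459792983/10373 ≈ 82.844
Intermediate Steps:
f(c, V) = V + V*c (f(c, V) = V*c + V = V + V*c)
B = 6889 (B = (35 + 6*(1 + 7))² = (35 + 6*8)² = (35 + 48)² = 83² = 6889)
√(B + (-22090/(-20746) - C(n(-6, -4) + 26))) = √(6889 + (-22090/(-20746) - (1 + 26))) = √(6889 + (-22090*(-1/20746) - 1*27)) = √(6889 + (11045/10373 - 27)) = √(6889 - 269026/10373) = √(71190571/10373) = √738459792983/10373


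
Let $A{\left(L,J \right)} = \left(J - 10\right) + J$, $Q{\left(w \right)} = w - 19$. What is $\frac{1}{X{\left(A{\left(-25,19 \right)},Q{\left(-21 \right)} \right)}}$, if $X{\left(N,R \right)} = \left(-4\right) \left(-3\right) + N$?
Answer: $\frac{1}{40} \approx 0.025$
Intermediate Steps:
$Q{\left(w \right)} = -19 + w$
$A{\left(L,J \right)} = -10 + 2 J$ ($A{\left(L,J \right)} = \left(-10 + J\right) + J = -10 + 2 J$)
$X{\left(N,R \right)} = 12 + N$
$\frac{1}{X{\left(A{\left(-25,19 \right)},Q{\left(-21 \right)} \right)}} = \frac{1}{12 + \left(-10 + 2 \cdot 19\right)} = \frac{1}{12 + \left(-10 + 38\right)} = \frac{1}{12 + 28} = \frac{1}{40}$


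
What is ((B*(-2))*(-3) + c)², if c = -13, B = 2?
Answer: 1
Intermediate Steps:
((B*(-2))*(-3) + c)² = ((2*(-2))*(-3) - 13)² = (-4*(-3) - 13)² = (12 - 13)² = (-1)² = 1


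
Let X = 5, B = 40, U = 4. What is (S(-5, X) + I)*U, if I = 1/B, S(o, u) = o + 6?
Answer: 41/10 ≈ 4.1000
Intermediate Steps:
S(o, u) = 6 + o
I = 1/40 ≈ 0.025000
(S(-5, X) + I)*U = ((6 - 5) + 1/40)*4 = (1 + 1/40)*4 = (41/40)*4 = 41/10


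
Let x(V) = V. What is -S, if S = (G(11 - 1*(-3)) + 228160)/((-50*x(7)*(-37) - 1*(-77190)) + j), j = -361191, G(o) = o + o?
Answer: 228188/271051 ≈ 0.84186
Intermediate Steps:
G(o) = 2*o
S = -228188/271051 (S = (2*(11 - 1*(-3)) + 228160)/((-50*7*(-37) - 1*(-77190)) - 361191) = (2*(11 + 3) + 228160)/((-350*(-37) + 77190) - 361191) = (2*14 + 228160)/((12950 + 77190) - 361191) = (28 + 228160)/(90140 - 361191) = 228188/(-271051) = 228188*(-1/271051) = -228188/271051 ≈ -0.84186)
-S = -1*(-228188/271051) = 228188/271051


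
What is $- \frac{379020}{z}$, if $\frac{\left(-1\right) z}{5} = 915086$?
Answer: $\frac{37902}{457543} \approx 0.082838$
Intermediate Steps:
$z = -4575430$ ($z = \left(-5\right) 915086 = -4575430$)
$- \frac{379020}{z} = - \frac{379020}{-4575430} = \left(-379020\right) \left(- \frac{1}{4575430}\right) = \frac{37902}{457543}$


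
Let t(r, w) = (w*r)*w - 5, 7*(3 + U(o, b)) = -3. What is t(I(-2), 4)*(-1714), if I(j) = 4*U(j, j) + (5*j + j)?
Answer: 4996310/7 ≈ 7.1376e+5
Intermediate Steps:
U(o, b) = -24/7 (U(o, b) = -3 + (⅐)*(-3) = -3 - 3/7 = -24/7)
I(j) = -96/7 + 6*j (I(j) = 4*(-24/7) + (5*j + j) = -96/7 + 6*j)
t(r, w) = -5 + r*w² (t(r, w) = (r*w)*w - 5 = r*w² - 5 = -5 + r*w²)
t(I(-2), 4)*(-1714) = (-5 + (-96/7 + 6*(-2))*4²)*(-1714) = (-5 + (-96/7 - 12)*16)*(-1714) = (-5 - 180/7*16)*(-1714) = (-5 - 2880/7)*(-1714) = -2915/7*(-1714) = 4996310/7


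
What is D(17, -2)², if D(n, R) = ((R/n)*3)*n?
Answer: 36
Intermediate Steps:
D(n, R) = 3*R (D(n, R) = (3*R/n)*n = 3*R)
D(17, -2)² = (3*(-2))² = (-6)² = 36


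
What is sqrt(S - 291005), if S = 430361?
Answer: 42*sqrt(79) ≈ 373.30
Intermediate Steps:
sqrt(S - 291005) = sqrt(430361 - 291005) = sqrt(139356) = 42*sqrt(79)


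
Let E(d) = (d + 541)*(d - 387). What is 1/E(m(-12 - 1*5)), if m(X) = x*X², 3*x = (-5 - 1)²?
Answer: 1/12351729 ≈ 8.0960e-8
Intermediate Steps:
x = 12 (x = (-5 - 1)²/3 = (⅓)*(-6)² = (⅓)*36 = 12)
m(X) = 12*X²
E(d) = (-387 + d)*(541 + d) (E(d) = (541 + d)*(-387 + d) = (-387 + d)*(541 + d))
1/E(m(-12 - 1*5)) = 1/(-209367 + (12*(-12 - 1*5)²)² + 154*(12*(-12 - 1*5)²)) = 1/(-209367 + (12*(-12 - 5)²)² + 154*(12*(-12 - 5)²)) = 1/(-209367 + (12*(-17)²)² + 154*(12*(-17)²)) = 1/(-209367 + (12*289)² + 154*(12*289)) = 1/(-209367 + 3468² + 154*3468) = 1/(-209367 + 12027024 + 534072) = 1/12351729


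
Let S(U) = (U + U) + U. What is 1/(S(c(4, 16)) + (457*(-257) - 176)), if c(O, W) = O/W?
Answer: -4/470497 ≈ -8.5017e-6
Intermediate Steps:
S(U) = 3*U (S(U) = 2*U + U = 3*U)
1/(S(c(4, 16)) + (457*(-257) - 176)) = 1/(3*(4/16) + (457*(-257) - 176)) = 1/(3*(4*(1/16)) + (-117449 - 176)) = 1/(3*(¼) - 117625) = 1/(¾ - 117625) = 1/(-470497/4) = -4/470497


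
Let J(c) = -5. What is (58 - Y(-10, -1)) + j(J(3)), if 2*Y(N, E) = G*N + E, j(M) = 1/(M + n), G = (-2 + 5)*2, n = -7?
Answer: 1061/12 ≈ 88.417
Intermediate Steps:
G = 6 (G = 3*2 = 6)
j(M) = 1/(-7 + M) (j(M) = 1/(M - 7) = 1/(-7 + M))
Y(N, E) = E/2 + 3*N (Y(N, E) = (6*N + E)/2 = (E + 6*N)/2 = E/2 + 3*N)
(58 - Y(-10, -1)) + j(J(3)) = (58 - ((½)*(-1) + 3*(-10))) + 1/(-7 - 5) = (58 - (-½ - 30)) + 1/(-12) = (58 - 1*(-61/2)) - 1/12 = (58 + 61/2) - 1/12 = 177/2 - 1/12 = 1061/12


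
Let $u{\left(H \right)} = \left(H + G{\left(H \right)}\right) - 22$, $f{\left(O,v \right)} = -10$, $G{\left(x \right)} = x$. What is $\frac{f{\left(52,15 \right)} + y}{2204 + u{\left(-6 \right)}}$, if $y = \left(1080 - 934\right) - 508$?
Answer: $- \frac{6}{35} \approx -0.17143$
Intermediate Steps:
$y = -362$ ($y = 146 - 508 = -362$)
$u{\left(H \right)} = -22 + 2 H$ ($u{\left(H \right)} = \left(H + H\right) - 22 = 2 H - 22 = -22 + 2 H$)
$\frac{f{\left(52,15 \right)} + y}{2204 + u{\left(-6 \right)}} = \frac{-10 - 362}{2204 + \left(-22 + 2 \left(-6\right)\right)} = - \frac{372}{2204 - 34} = - \frac{372}{2170} = \left(-372\right) \frac{1}{2170} = - \frac{6}{35}$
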